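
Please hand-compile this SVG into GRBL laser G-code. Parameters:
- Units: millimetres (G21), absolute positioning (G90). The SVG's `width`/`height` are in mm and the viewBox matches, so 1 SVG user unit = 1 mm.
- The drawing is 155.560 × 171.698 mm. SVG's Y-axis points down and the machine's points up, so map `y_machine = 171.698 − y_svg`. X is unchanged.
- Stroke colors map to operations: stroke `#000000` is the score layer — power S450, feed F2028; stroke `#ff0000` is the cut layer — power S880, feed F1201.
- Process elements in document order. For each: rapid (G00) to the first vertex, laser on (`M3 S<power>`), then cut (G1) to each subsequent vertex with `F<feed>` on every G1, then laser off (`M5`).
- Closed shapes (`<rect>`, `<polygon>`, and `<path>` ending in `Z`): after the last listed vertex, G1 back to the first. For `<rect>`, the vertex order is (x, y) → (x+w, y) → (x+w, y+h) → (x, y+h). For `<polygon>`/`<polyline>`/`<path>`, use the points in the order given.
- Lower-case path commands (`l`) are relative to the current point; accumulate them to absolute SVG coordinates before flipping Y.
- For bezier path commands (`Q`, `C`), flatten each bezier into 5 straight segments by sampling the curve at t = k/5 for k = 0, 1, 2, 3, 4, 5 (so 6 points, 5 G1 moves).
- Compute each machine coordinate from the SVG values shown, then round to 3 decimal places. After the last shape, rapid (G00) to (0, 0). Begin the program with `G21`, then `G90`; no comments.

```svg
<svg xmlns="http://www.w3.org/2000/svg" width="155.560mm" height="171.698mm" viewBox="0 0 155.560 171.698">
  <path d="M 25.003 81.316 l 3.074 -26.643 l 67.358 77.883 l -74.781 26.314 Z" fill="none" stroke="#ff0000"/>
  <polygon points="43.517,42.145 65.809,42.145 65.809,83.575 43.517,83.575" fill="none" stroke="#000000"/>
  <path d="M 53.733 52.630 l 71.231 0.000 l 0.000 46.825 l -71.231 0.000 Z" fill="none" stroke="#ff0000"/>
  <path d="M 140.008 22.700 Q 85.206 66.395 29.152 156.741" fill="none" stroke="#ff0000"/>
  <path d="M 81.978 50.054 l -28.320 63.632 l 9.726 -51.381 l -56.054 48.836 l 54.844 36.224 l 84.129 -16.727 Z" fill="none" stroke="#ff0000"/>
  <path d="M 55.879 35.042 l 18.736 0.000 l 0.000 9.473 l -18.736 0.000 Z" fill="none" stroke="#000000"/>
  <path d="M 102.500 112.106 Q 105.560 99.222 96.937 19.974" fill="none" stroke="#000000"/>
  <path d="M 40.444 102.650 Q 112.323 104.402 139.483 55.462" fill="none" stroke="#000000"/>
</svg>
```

viewBox `0 0 155.560 171.698` with mm width/height → 1 unit = 1 mm. Flip: y_m = 171.698 − y_svg.

**Shape 1** — `<path>` closed polygon, stroke `#ff0000` → cut (S880, F1201). Machine vertices: (25.003,90.382) → (28.077,117.025) → (95.435,39.142) → (20.654,12.828) → (25.003,90.382). Closed: final G1 returns to the first vertex.

**Shape 2** — `<polygon>` rectangle, stroke `#000000` → score (S450, F2028). Machine vertices: (43.517,129.553) → (65.809,129.553) → (65.809,88.123) → (43.517,88.123) → (43.517,129.553). Closed: final G1 returns to the first vertex.

**Shape 3** — `<path>` rectangle, stroke `#ff0000` → cut (S880, F1201). Machine vertices: (53.733,119.068) → (124.964,119.068) → (124.964,72.243) → (53.733,72.243) → (53.733,119.068). Closed: final G1 returns to the first vertex.

**Shape 4** — `<path>` quadratic bezier, stroke `#ff0000` → cut (S880, F1201). Control points (SVG): P0=(140.008,22.700), P1=(85.206,66.395), P2=(29.152,156.741); sampled at t=k/5. Machine vertices: (140.008,148.998) → (118.037,129.654) → (95.966,106.578) → (73.795,79.770) → (51.524,49.229) → (29.152,14.957). Open path.

**Shape 5** — `<path>` closed polygon, stroke `#ff0000` → cut (S880, F1201). Machine vertices: (81.978,121.644) → (53.658,58.012) → (63.384,109.393) → (7.330,60.557) → (62.174,24.333) → (146.303,41.060) → (81.978,121.644). Closed: final G1 returns to the first vertex.

**Shape 6** — `<path>` rectangle, stroke `#000000` → score (S450, F2028). Machine vertices: (55.879,136.656) → (74.615,136.656) → (74.615,127.183) → (55.879,127.183) → (55.879,136.656). Closed: final G1 returns to the first vertex.

**Shape 7** — `<path>` quadratic bezier, stroke `#000000` → score (S450, F2028). Control points (SVG): P0=(102.500,112.106), P1=(105.560,99.222), P2=(96.937,19.974); sampled at t=k/5. Machine vertices: (102.500,59.592) → (103.257,67.400) → (103.079,80.517) → (101.966,98.944) → (99.919,122.679) → (96.937,151.724). Open path.

**Shape 8** — `<path>` quadratic bezier, stroke `#000000` → score (S450, F2028). Control points (SVG): P0=(40.444,102.650), P1=(112.323,104.402), P2=(139.483,55.462); sampled at t=k/5. Machine vertices: (40.444,69.048) → (67.407,70.375) → (90.792,75.757) → (110.600,85.195) → (126.830,98.688) → (139.483,116.236). Open path.

G21
G90
G00 X25.003 Y90.382
M3 S880
G1 X28.077 Y117.025 F1201
G1 X95.435 Y39.142 F1201
G1 X20.654 Y12.828 F1201
G1 X25.003 Y90.382 F1201
M5
G00 X43.517 Y129.553
M3 S450
G1 X65.809 Y129.553 F2028
G1 X65.809 Y88.123 F2028
G1 X43.517 Y88.123 F2028
G1 X43.517 Y129.553 F2028
M5
G00 X53.733 Y119.068
M3 S880
G1 X124.964 Y119.068 F1201
G1 X124.964 Y72.243 F1201
G1 X53.733 Y72.243 F1201
G1 X53.733 Y119.068 F1201
M5
G00 X140.008 Y148.998
M3 S880
G1 X118.037 Y129.654 F1201
G1 X95.966 Y106.578 F1201
G1 X73.795 Y79.770 F1201
G1 X51.524 Y49.229 F1201
G1 X29.152 Y14.957 F1201
M5
G00 X81.978 Y121.644
M3 S880
G1 X53.658 Y58.012 F1201
G1 X63.384 Y109.393 F1201
G1 X7.330 Y60.557 F1201
G1 X62.174 Y24.333 F1201
G1 X146.303 Y41.060 F1201
G1 X81.978 Y121.644 F1201
M5
G00 X55.879 Y136.656
M3 S450
G1 X74.615 Y136.656 F2028
G1 X74.615 Y127.183 F2028
G1 X55.879 Y127.183 F2028
G1 X55.879 Y136.656 F2028
M5
G00 X102.500 Y59.592
M3 S450
G1 X103.257 Y67.400 F2028
G1 X103.079 Y80.517 F2028
G1 X101.966 Y98.944 F2028
G1 X99.919 Y122.679 F2028
G1 X96.937 Y151.724 F2028
M5
G00 X40.444 Y69.048
M3 S450
G1 X67.407 Y70.375 F2028
G1 X90.792 Y75.757 F2028
G1 X110.600 Y85.195 F2028
G1 X126.830 Y98.688 F2028
G1 X139.483 Y116.236 F2028
M5
G00 X0.000 Y0.000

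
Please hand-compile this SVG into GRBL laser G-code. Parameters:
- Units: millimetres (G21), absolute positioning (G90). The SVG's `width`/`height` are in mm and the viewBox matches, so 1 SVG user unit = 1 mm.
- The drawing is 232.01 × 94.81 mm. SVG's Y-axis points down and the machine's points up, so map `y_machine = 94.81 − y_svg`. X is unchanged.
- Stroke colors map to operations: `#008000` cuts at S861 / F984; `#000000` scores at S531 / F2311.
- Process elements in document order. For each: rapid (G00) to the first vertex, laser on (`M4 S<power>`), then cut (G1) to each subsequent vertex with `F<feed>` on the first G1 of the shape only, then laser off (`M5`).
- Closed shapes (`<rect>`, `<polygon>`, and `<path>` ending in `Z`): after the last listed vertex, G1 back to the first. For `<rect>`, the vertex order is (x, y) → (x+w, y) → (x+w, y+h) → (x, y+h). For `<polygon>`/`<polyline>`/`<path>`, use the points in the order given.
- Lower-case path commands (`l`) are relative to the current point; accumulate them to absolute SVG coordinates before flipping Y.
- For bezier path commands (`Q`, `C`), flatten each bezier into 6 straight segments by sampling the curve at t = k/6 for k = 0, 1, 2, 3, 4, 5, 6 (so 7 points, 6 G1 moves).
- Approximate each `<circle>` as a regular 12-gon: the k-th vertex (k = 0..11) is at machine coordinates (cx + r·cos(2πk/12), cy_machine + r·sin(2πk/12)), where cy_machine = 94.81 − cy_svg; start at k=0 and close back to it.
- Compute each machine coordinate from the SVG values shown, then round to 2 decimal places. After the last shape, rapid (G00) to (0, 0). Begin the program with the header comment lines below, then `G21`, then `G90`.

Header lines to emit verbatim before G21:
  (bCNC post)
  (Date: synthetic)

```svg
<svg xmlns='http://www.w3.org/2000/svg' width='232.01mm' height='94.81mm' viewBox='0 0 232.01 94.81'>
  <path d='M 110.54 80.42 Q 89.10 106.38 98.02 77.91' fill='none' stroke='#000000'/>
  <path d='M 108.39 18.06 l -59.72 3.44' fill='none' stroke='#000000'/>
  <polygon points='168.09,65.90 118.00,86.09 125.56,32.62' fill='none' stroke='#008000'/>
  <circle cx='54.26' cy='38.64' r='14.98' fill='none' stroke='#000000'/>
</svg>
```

viewBox `0 0 232.01 94.81` with mm width/height → 1 unit = 1 mm. Flip: y_m = 94.81 − y_svg.

**Shape 1** — `<path>` quadratic bezier, stroke `#000000` → score (S531, F2311). Control points (SVG): P0=(110.54,80.42), P1=(89.10,106.38), P2=(98.02,77.91); sampled at t=k/6. Machine vertices: (110.54,14.39) → (104.24,7.25) → (99.62,3.13) → (96.69,2.04) → (95.45,3.97) → (95.89,8.92) → (98.02,16.90). Open path.

**Shape 2** — `<path>` line segment, stroke `#000000` → score (S531, F2311). Machine vertices: (108.39,76.75) → (48.67,73.31). Open path.

**Shape 3** — `<polygon>` regular polygon, stroke `#008000` → cut (S861, F984). Machine vertices: (168.09,28.91) → (118.00,8.72) → (125.56,62.19) → (168.09,28.91). Closed: final G1 returns to the first vertex.

**Shape 4** — `<circle>` circle, stroke `#000000` → score (S531, F2311). Machine vertices: (69.24,56.17) → (67.23,63.66) → (61.75,69.14) → (54.26,71.15) → (46.77,69.14) → (41.29,63.66) → (39.28,56.17) → (41.29,48.68) → (46.77,43.20) → (54.26,41.19) → (61.75,43.20) → (67.23,48.68) → (69.24,56.17). Closed: final G1 returns to the first vertex.

(bCNC post)
(Date: synthetic)
G21
G90
G00 X110.54 Y14.39
M4 S531
G1 X104.24 Y7.25 F2311
G1 X99.62 Y3.13
G1 X96.69 Y2.04
G1 X95.45 Y3.97
G1 X95.89 Y8.92
G1 X98.02 Y16.90
M5
G00 X108.39 Y76.75
M4 S531
G1 X48.67 Y73.31 F2311
M5
G00 X168.09 Y28.91
M4 S861
G1 X118.00 Y8.72 F984
G1 X125.56 Y62.19
G1 X168.09 Y28.91
M5
G00 X69.24 Y56.17
M4 S531
G1 X67.23 Y63.66 F2311
G1 X61.75 Y69.14
G1 X54.26 Y71.15
G1 X46.77 Y69.14
G1 X41.29 Y63.66
G1 X39.28 Y56.17
G1 X41.29 Y48.68
G1 X46.77 Y43.20
G1 X54.26 Y41.19
G1 X61.75 Y43.20
G1 X67.23 Y48.68
G1 X69.24 Y56.17
M5
G00 X0.00 Y0.00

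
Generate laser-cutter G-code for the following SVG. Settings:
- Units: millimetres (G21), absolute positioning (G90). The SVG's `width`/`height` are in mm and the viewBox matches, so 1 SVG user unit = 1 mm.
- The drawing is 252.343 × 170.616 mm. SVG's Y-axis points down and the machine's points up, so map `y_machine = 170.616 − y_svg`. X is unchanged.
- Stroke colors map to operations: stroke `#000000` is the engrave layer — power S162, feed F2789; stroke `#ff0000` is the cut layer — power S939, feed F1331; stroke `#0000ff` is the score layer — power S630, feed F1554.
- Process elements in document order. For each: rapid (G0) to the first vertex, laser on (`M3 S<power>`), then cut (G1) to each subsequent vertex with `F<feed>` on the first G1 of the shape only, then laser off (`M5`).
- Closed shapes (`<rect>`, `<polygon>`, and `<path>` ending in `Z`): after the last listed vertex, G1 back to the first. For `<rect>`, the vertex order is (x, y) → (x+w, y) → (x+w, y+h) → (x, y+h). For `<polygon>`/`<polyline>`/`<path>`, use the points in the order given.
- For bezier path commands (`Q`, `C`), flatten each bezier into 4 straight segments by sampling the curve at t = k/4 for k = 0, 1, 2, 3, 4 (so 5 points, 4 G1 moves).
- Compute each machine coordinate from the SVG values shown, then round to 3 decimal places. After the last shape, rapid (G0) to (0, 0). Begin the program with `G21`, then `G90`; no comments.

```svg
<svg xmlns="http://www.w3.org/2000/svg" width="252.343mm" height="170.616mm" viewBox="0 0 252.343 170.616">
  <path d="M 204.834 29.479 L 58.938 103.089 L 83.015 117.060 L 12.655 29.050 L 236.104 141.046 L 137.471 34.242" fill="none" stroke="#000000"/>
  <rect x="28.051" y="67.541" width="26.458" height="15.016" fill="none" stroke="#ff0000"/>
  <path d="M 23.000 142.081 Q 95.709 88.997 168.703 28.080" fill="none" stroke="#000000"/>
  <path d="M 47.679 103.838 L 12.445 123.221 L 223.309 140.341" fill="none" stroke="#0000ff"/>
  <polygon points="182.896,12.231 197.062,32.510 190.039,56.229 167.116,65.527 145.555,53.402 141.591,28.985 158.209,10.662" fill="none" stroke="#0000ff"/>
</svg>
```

Since the viewBox matches the mm dimensions, user units are millimetres directly. The only transform is the Y-flip y_m = 170.616 − y_svg.

Shape 1 is a open polyline drawn with `<path>`. Its stroke #000000 means engrave at S162, F2789. After flipping Y the toolpath is (204.834,141.137) → (58.938,67.527) → (83.015,53.556) → (12.655,141.566) → (236.104,29.570) → (137.471,136.374).

Shape 2 is a rectangle drawn with `<rect>`. Its stroke #ff0000 means cut at S939, F1331. After flipping Y the toolpath is (28.051,103.075) → (54.509,103.075) → (54.509,88.059) → (28.051,88.059) → (28.051,103.075), returning to the start.

Shape 3 is a quadratic bezier drawn with `<path>`. Its stroke #000000 means engrave at S162, F2789. After flipping Y the toolpath is (23.000,28.535) → (59.372,55.567) → (95.780,83.577) → (132.224,112.567) → (168.703,142.536).

Shape 4 is a open polyline drawn with `<path>`. Its stroke #0000ff means score at S630, F1554. After flipping Y the toolpath is (47.679,66.778) → (12.445,47.395) → (223.309,30.275).

Shape 5 is a regular polygon drawn with `<polygon>`. Its stroke #0000ff means score at S630, F1554. After flipping Y the toolpath is (182.896,158.385) → (197.062,138.106) → (190.039,114.387) → (167.116,105.089) → (145.555,117.214) → (141.591,141.631) → (158.209,159.954) → (182.896,158.385), returning to the start.

G21
G90
G0 X204.834 Y141.137
M3 S162
G1 X58.938 Y67.527 F2789
G1 X83.015 Y53.556
G1 X12.655 Y141.566
G1 X236.104 Y29.570
G1 X137.471 Y136.374
M5
G0 X28.051 Y103.075
M3 S939
G1 X54.509 Y103.075 F1331
G1 X54.509 Y88.059
G1 X28.051 Y88.059
G1 X28.051 Y103.075
M5
G0 X23.000 Y28.535
M3 S162
G1 X59.372 Y55.567 F2789
G1 X95.780 Y83.577
G1 X132.224 Y112.567
G1 X168.703 Y142.536
M5
G0 X47.679 Y66.778
M3 S630
G1 X12.445 Y47.395 F1554
G1 X223.309 Y30.275
M5
G0 X182.896 Y158.385
M3 S630
G1 X197.062 Y138.106 F1554
G1 X190.039 Y114.387
G1 X167.116 Y105.089
G1 X145.555 Y117.214
G1 X141.591 Y141.631
G1 X158.209 Y159.954
G1 X182.896 Y158.385
M5
G0 X0.000 Y0.000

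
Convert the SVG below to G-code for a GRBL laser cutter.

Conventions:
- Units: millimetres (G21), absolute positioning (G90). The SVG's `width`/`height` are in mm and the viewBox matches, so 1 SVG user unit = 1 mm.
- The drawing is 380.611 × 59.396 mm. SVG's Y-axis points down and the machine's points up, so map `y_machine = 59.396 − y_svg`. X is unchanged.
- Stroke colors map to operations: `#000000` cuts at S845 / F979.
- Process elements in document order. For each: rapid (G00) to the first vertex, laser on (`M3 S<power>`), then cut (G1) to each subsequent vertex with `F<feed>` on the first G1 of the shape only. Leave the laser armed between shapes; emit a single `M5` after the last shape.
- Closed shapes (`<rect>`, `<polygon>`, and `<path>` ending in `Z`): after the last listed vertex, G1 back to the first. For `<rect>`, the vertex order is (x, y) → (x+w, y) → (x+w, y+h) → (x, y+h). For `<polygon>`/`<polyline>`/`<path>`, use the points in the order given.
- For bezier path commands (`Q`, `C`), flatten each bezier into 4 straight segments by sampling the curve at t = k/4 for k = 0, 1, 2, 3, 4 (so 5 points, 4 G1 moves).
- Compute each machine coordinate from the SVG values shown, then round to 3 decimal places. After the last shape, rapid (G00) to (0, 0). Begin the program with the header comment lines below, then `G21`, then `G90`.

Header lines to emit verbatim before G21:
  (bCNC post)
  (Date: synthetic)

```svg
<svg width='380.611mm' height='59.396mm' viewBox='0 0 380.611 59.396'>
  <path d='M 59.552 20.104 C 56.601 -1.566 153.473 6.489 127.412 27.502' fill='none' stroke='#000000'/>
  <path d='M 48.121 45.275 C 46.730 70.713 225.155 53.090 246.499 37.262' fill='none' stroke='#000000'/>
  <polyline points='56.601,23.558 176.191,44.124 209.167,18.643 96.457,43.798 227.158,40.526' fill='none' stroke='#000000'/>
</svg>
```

1 u = 1 mm; y_m = 59.396 − y.

[1] `<path>` cubic bezier, #000000→cut S845 F979: (59.552,39.292) → (72.575,50.233) → (102.148,51.599) → (127.388,44.962) → (127.412,31.894)

[2] `<path>` cubic bezier, #000000→cut S845 F979: (48.121,14.121) → (75.529,2.416) → (138.784,2.653) → (206.302,10.627) → (246.499,22.134)

[3] `<polyline>` open polyline, #000000→cut S845 F979: (56.601,35.838) → (176.191,15.272) → (209.167,40.753) → (96.457,15.598) → (227.158,18.870)

(bCNC post)
(Date: synthetic)
G21
G90
G00 X59.552 Y39.292
M3 S845
G1 X72.575 Y50.233 F979
G1 X102.148 Y51.599
G1 X127.388 Y44.962
G1 X127.412 Y31.894
G00 X48.121 Y14.121
M3 S845
G1 X75.529 Y2.416 F979
G1 X138.784 Y2.653
G1 X206.302 Y10.627
G1 X246.499 Y22.134
G00 X56.601 Y35.838
M3 S845
G1 X176.191 Y15.272 F979
G1 X209.167 Y40.753
G1 X96.457 Y15.598
G1 X227.158 Y18.870
M5
G00 X0.000 Y0.000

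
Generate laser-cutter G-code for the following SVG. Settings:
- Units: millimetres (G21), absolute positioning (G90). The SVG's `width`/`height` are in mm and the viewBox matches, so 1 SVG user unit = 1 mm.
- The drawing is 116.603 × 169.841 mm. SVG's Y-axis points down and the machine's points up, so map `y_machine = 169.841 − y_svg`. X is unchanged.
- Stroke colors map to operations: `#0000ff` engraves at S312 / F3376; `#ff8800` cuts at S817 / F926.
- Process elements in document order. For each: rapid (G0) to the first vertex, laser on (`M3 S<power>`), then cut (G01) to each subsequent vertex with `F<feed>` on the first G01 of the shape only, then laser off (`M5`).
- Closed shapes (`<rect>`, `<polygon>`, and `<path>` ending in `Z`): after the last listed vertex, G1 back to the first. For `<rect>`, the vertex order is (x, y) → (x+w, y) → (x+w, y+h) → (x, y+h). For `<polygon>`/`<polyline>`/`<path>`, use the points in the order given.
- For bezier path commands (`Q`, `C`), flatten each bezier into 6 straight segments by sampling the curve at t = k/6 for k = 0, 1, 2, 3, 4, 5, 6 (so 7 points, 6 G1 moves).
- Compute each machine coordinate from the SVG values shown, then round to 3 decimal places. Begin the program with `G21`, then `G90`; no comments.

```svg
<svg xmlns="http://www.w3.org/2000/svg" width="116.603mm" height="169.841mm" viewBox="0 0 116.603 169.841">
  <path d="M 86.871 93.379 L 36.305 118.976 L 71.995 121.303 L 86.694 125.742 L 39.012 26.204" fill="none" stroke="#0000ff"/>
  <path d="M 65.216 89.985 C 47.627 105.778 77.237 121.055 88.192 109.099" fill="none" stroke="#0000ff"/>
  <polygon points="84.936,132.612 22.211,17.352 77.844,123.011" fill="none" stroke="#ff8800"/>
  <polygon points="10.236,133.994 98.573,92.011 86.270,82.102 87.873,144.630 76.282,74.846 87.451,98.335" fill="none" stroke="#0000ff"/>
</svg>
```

G21
G90
G0 X86.871 Y76.462
M3 S312
G01 X36.305 Y50.865 F3376
G01 X71.995 Y48.538
G01 X86.694 Y44.099
G01 X39.012 Y143.637
M5
G0 X65.216 Y79.856
M3 S312
G01 X60.050 Y72.126 F3376
G01 X60.921 Y65.225
G01 X66.000 Y59.893
G01 X73.458 Y56.874
G01 X81.465 Y56.910
G01 X88.192 Y60.742
M5
G0 X84.936 Y37.229
M3 S817
G01 X22.211 Y152.489 F926
G01 X77.844 Y46.830
G01 X84.936 Y37.229
M5
G0 X10.236 Y35.847
M3 S312
G01 X98.573 Y77.830 F3376
G01 X86.270 Y87.739
G01 X87.873 Y25.211
G01 X76.282 Y94.995
G01 X87.451 Y71.506
G01 X10.236 Y35.847
M5

viewBox `0 0 116.603 169.841` with mm width/height → 1 unit = 1 mm. Flip: y_m = 169.841 − y_svg.

**Shape 1** — `<path>` open polyline, stroke `#0000ff` → engrave (S312, F3376). Machine vertices: (86.871,76.462) → (36.305,50.865) → (71.995,48.538) → (86.694,44.099) → (39.012,143.637). Open path.

**Shape 2** — `<path>` cubic bezier, stroke `#0000ff` → engrave (S312, F3376). Control points (SVG): P0=(65.216,89.985), P1=(47.627,105.778), P2=(77.237,121.055), P3=(88.192,109.099); sampled at t=k/6. Machine vertices: (65.216,79.856) → (60.050,72.126) → (60.921,65.225) → (66.000,59.893) → (73.458,56.874) → (81.465,56.910) → (88.192,60.742). Open path.

**Shape 3** — `<polygon>` closed polygon, stroke `#ff8800` → cut (S817, F926). Machine vertices: (84.936,37.229) → (22.211,152.489) → (77.844,46.830) → (84.936,37.229). Closed: final G1 returns to the first vertex.

**Shape 4** — `<polygon>` closed polygon, stroke `#0000ff` → engrave (S312, F3376). Machine vertices: (10.236,35.847) → (98.573,77.830) → (86.270,87.739) → (87.873,25.211) → (76.282,94.995) → (87.451,71.506) → (10.236,35.847). Closed: final G1 returns to the first vertex.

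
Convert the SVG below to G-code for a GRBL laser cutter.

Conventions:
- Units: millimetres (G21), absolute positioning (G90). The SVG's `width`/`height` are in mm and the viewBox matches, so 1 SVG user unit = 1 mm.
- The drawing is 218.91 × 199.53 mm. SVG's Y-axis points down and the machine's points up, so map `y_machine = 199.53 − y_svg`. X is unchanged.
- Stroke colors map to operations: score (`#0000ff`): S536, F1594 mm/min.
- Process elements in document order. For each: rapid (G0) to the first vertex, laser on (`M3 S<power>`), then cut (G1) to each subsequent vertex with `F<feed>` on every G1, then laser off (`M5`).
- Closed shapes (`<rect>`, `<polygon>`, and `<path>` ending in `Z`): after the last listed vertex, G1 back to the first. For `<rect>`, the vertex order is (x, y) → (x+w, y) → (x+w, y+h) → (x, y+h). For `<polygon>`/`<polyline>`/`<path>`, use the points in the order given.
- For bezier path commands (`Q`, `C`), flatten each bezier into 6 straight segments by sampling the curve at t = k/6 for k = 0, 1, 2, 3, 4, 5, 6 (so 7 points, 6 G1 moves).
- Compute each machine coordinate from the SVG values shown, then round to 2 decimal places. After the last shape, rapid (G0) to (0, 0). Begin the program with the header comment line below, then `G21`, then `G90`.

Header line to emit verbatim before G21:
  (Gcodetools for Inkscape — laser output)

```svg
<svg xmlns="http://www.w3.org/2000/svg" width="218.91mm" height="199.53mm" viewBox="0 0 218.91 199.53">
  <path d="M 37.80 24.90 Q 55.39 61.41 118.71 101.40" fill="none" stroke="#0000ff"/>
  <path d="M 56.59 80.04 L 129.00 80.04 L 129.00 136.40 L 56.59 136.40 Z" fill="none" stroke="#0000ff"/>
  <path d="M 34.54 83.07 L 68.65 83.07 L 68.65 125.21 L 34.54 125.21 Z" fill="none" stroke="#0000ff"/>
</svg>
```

viewBox `0 0 218.91 199.53` with mm width/height → 1 unit = 1 mm. Flip: y_m = 199.53 − y_svg.

**Shape 1** — `<path>` quadratic bezier, stroke `#0000ff` → score (S536, F1594). Control points (SVG): P0=(37.80,24.90), P1=(55.39,61.41), P2=(118.71,101.40); sampled at t=k/6. Machine vertices: (37.80,174.63) → (44.93,162.36) → (54.61,149.90) → (66.82,137.25) → (81.58,124.40) → (98.87,111.36) → (118.71,98.13). Open path.

**Shape 2** — `<path>` rectangle, stroke `#0000ff` → score (S536, F1594). Machine vertices: (56.59,119.49) → (129.00,119.49) → (129.00,63.13) → (56.59,63.13) → (56.59,119.49). Closed: final G1 returns to the first vertex.

**Shape 3** — `<path>` rectangle, stroke `#0000ff` → score (S536, F1594). Machine vertices: (34.54,116.46) → (68.65,116.46) → (68.65,74.32) → (34.54,74.32) → (34.54,116.46). Closed: final G1 returns to the first vertex.

(Gcodetools for Inkscape — laser output)
G21
G90
G0 X37.80 Y174.63
M3 S536
G1 X44.93 Y162.36 F1594
G1 X54.61 Y149.90 F1594
G1 X66.82 Y137.25 F1594
G1 X81.58 Y124.40 F1594
G1 X98.87 Y111.36 F1594
G1 X118.71 Y98.13 F1594
M5
G0 X56.59 Y119.49
M3 S536
G1 X129.00 Y119.49 F1594
G1 X129.00 Y63.13 F1594
G1 X56.59 Y63.13 F1594
G1 X56.59 Y119.49 F1594
M5
G0 X34.54 Y116.46
M3 S536
G1 X68.65 Y116.46 F1594
G1 X68.65 Y74.32 F1594
G1 X34.54 Y74.32 F1594
G1 X34.54 Y116.46 F1594
M5
G0 X0.00 Y0.00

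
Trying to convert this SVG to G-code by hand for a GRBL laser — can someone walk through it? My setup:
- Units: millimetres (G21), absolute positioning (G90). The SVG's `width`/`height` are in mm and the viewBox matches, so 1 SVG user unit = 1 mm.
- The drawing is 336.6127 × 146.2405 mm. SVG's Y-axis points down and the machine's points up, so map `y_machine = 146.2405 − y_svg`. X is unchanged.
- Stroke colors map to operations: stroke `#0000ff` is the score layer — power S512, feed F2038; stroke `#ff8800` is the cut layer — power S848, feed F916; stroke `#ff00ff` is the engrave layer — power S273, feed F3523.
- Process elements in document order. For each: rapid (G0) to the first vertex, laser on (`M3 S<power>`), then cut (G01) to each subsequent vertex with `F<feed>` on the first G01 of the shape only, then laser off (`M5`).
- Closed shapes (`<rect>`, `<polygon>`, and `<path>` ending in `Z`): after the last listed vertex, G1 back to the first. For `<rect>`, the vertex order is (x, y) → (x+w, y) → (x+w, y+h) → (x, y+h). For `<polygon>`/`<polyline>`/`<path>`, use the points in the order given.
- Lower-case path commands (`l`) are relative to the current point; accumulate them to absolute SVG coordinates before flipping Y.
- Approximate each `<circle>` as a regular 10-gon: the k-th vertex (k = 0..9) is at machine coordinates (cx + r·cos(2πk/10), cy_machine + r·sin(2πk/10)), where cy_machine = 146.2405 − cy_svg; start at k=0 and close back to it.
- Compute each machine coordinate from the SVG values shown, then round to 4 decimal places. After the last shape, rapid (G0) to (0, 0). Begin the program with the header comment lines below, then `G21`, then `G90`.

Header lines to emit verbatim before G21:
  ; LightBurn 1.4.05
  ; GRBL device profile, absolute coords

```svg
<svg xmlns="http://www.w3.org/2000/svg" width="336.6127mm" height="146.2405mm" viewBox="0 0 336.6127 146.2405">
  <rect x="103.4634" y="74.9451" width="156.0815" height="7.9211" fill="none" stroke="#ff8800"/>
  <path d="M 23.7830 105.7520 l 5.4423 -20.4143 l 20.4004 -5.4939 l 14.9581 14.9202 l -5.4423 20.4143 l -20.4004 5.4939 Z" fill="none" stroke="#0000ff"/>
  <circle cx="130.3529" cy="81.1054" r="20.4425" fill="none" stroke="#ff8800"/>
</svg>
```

; LightBurn 1.4.05
; GRBL device profile, absolute coords
G21
G90
G0 X103.4634 Y71.2954
M3 S848
G01 X259.5449 Y71.2954 F916
G01 X259.5449 Y63.3743
G01 X103.4634 Y63.3743
G01 X103.4634 Y71.2954
M5
G0 X23.7830 Y40.4885
M3 S512
G01 X29.2253 Y60.9028 F2038
G01 X49.6257 Y66.3967
G01 X64.5838 Y51.4765
G01 X59.1415 Y31.0622
G01 X38.7411 Y25.5683
G01 X23.7830 Y40.4885
M5
G0 X150.7954 Y65.1351
M3 S848
G01 X146.8912 Y77.1509 F916
G01 X136.6700 Y84.5771
G01 X124.0358 Y84.5771
G01 X113.8146 Y77.1509
G01 X109.9104 Y65.1351
G01 X113.8146 Y53.1193
G01 X124.0358 Y45.6931
G01 X136.6700 Y45.6931
G01 X146.8912 Y53.1193
G01 X150.7954 Y65.1351
M5
G0 X0.0000 Y0.0000

viewBox `0 0 336.6127 146.2405` with mm width/height → 1 unit = 1 mm. Flip: y_m = 146.2405 − y_svg.

**Shape 1** — `<rect>` rectangle, stroke `#ff8800` → cut (S848, F916). Machine vertices: (103.4634,71.2954) → (259.5449,71.2954) → (259.5449,63.3743) → (103.4634,63.3743) → (103.4634,71.2954). Closed: final G1 returns to the first vertex.

**Shape 2** — `<path>` regular polygon, stroke `#0000ff` → score (S512, F2038). Machine vertices: (23.7830,40.4885) → (29.2253,60.9028) → (49.6257,66.3967) → (64.5838,51.4765) → (59.1415,31.0622) → (38.7411,25.5683) → (23.7830,40.4885). Closed: final G1 returns to the first vertex.

**Shape 3** — `<circle>` circle, stroke `#ff8800` → cut (S848, F916). Machine vertices: (150.7954,65.1351) → (146.8912,77.1509) → (136.6700,84.5771) → (124.0358,84.5771) → (113.8146,77.1509) → (109.9104,65.1351) → (113.8146,53.1193) → (124.0358,45.6931) → (136.6700,45.6931) → (146.8912,53.1193) → (150.7954,65.1351). Closed: final G1 returns to the first vertex.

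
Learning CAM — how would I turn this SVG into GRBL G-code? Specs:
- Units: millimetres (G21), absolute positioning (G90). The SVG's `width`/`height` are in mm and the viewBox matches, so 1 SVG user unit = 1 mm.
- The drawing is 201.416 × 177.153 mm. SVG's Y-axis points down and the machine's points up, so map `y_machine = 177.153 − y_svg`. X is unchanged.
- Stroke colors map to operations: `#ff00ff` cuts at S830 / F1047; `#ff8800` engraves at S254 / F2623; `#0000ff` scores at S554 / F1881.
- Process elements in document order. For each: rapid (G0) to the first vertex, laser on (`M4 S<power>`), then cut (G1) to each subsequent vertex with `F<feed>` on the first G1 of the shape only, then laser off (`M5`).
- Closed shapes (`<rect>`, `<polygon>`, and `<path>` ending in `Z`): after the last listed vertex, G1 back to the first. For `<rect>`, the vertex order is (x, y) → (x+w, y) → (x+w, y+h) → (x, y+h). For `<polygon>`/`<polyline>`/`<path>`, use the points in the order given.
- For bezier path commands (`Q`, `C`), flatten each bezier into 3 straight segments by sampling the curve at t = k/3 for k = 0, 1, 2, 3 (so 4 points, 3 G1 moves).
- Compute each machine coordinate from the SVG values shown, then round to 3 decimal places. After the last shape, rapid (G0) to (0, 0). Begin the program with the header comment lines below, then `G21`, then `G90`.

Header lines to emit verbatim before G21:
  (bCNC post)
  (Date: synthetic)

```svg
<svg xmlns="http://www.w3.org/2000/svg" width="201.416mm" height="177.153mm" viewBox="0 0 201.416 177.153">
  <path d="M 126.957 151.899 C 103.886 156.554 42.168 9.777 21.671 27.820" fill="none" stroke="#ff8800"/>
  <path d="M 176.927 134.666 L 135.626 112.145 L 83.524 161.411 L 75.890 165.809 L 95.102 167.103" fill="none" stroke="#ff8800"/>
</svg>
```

(bCNC post)
(Date: synthetic)
G21
G90
G0 X126.957 Y25.254
M4 S254
G1 X93.962 Y59.363 F2623
G1 X52.950 Y124.149
G1 X21.671 Y149.333
M5
G0 X176.927 Y42.487
M4 S254
G1 X135.626 Y65.008 F2623
G1 X83.524 Y15.742
G1 X75.890 Y11.344
G1 X95.102 Y10.050
M5
G0 X0.000 Y0.000

Since the viewBox matches the mm dimensions, user units are millimetres directly. The only transform is the Y-flip y_m = 177.153 − y_svg.

Shape 1 is a cubic bezier drawn with `<path>`. Its stroke #ff8800 means engrave at S254, F2623. After flipping Y the toolpath is (126.957,25.254) → (93.962,59.363) → (52.950,124.149) → (21.671,149.333).

Shape 2 is a open polyline drawn with `<path>`. Its stroke #ff8800 means engrave at S254, F2623. After flipping Y the toolpath is (176.927,42.487) → (135.626,65.008) → (83.524,15.742) → (75.890,11.344) → (95.102,10.050).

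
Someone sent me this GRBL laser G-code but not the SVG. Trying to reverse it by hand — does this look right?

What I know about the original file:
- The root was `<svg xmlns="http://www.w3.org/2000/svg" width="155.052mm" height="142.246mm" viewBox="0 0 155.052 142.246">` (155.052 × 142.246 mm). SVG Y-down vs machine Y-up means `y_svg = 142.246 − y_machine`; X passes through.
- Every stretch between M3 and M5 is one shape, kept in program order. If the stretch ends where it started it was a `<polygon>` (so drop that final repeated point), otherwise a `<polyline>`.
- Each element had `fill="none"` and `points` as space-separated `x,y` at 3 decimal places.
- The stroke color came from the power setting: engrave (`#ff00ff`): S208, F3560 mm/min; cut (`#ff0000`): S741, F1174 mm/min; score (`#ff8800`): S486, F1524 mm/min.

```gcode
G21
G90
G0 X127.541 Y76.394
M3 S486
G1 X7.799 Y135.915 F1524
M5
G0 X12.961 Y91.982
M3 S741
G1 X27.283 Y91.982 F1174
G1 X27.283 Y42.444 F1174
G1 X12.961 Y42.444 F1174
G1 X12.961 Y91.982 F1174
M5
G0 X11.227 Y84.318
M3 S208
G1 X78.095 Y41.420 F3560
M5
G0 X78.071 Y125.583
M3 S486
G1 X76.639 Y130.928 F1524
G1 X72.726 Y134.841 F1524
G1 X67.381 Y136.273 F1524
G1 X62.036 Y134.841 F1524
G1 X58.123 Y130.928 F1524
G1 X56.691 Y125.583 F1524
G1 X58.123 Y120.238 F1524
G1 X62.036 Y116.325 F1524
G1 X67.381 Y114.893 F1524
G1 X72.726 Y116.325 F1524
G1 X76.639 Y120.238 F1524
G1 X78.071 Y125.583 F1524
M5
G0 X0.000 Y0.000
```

<svg xmlns="http://www.w3.org/2000/svg" width="155.052mm" height="142.246mm" viewBox="0 0 155.052 142.246">
  <polyline points="127.541,65.852 7.799,6.331" fill="none" stroke="#ff8800"/>
  <polygon points="12.961,50.264 27.283,50.264 27.283,99.802 12.961,99.802" fill="none" stroke="#ff0000"/>
  <polyline points="11.227,57.928 78.095,100.826" fill="none" stroke="#ff00ff"/>
  <polygon points="78.071,16.663 76.639,11.318 72.726,7.405 67.381,5.973 62.036,7.405 58.123,11.318 56.691,16.663 58.123,22.008 62.036,25.921 67.381,27.353 72.726,25.921 76.639,22.008" fill="none" stroke="#ff8800"/>
</svg>

y_svg = 142.246 − y_m.

[1] S486→`#ff8800` (score); open run; points: 127.541,65.852 7.799,6.331

[2] S741→`#ff0000` (cut); closed run; points: 12.961,50.264 27.283,50.264 27.283,99.802 12.961,99.802

[3] S208→`#ff00ff` (engrave); open run; points: 11.227,57.928 78.095,100.826

[4] S486→`#ff8800` (score); closed run; points: 78.071,16.663 76.639,11.318 72.726,7.405 67.381,5.973 62.036,7.405 58.123,11.318 56.691,16.663 58.123,22.008 62.036,25.921 67.381,27.353 72.726,25.921 76.639,22.008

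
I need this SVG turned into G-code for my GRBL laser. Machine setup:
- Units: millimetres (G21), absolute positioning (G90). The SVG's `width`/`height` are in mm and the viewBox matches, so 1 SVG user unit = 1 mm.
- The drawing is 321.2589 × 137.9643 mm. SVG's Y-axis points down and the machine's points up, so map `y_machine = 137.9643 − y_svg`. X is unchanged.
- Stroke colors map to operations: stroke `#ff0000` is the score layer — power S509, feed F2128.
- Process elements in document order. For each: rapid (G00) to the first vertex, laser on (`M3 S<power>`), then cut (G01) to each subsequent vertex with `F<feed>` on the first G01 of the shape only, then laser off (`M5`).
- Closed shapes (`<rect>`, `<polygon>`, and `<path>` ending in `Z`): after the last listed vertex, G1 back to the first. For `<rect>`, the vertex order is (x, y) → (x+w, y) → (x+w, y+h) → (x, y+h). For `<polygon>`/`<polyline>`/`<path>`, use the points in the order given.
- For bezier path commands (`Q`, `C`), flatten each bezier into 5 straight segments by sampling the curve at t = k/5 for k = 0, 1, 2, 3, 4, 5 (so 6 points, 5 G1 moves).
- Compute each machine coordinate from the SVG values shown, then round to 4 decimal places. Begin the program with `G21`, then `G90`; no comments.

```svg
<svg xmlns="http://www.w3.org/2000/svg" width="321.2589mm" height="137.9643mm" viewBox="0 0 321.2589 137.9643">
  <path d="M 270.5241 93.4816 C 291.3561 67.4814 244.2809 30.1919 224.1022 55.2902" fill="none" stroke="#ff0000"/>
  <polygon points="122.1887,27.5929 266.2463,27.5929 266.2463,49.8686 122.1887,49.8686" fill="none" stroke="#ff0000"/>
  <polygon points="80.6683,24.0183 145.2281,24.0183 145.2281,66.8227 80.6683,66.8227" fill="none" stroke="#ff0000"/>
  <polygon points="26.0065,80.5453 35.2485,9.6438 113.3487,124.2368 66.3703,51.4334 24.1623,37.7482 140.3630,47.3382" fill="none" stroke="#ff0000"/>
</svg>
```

G21
G90
G00 X270.5241 Y44.4827
M3 S509
G01 X275.6329 Y60.8481 F2128
G01 X268.9945 Y76.3865
G01 X255.1595 Y87.5613
G01 X238.6786 Y90.8360
G01 X224.1022 Y82.6741
M5
G00 X122.1887 Y110.3714
M3 S509
G01 X266.2463 Y110.3714 F2128
G01 X266.2463 Y88.0957
G01 X122.1887 Y88.0957
G01 X122.1887 Y110.3714
M5
G00 X80.6683 Y113.9460
M3 S509
G01 X145.2281 Y113.9460 F2128
G01 X145.2281 Y71.1416
G01 X80.6683 Y71.1416
G01 X80.6683 Y113.9460
M5
G00 X26.0065 Y57.4190
M3 S509
G01 X35.2485 Y128.3205 F2128
G01 X113.3487 Y13.7275
G01 X66.3703 Y86.5309
G01 X24.1623 Y100.2161
G01 X140.3630 Y90.6261
G01 X26.0065 Y57.4190
M5

Since the viewBox matches the mm dimensions, user units are millimetres directly. The only transform is the Y-flip y_m = 137.9643 − y_svg.

Shape 1 is a cubic bezier drawn with `<path>`. Its stroke #ff0000 means score at S509, F2128. After flipping Y the toolpath is (270.5241,44.4827) → (275.6329,60.8481) → (268.9945,76.3865) → (255.1595,87.5613) → (238.6786,90.8360) → (224.1022,82.6741).

Shape 2 is a rectangle drawn with `<polygon>`. Its stroke #ff0000 means score at S509, F2128. After flipping Y the toolpath is (122.1887,110.3714) → (266.2463,110.3714) → (266.2463,88.0957) → (122.1887,88.0957) → (122.1887,110.3714), returning to the start.

Shape 3 is a rectangle drawn with `<polygon>`. Its stroke #ff0000 means score at S509, F2128. After flipping Y the toolpath is (80.6683,113.9460) → (145.2281,113.9460) → (145.2281,71.1416) → (80.6683,71.1416) → (80.6683,113.9460), returning to the start.

Shape 4 is a closed polygon drawn with `<polygon>`. Its stroke #ff0000 means score at S509, F2128. After flipping Y the toolpath is (26.0065,57.4190) → (35.2485,128.3205) → (113.3487,13.7275) → (66.3703,86.5309) → (24.1623,100.2161) → (140.3630,90.6261) → (26.0065,57.4190), returning to the start.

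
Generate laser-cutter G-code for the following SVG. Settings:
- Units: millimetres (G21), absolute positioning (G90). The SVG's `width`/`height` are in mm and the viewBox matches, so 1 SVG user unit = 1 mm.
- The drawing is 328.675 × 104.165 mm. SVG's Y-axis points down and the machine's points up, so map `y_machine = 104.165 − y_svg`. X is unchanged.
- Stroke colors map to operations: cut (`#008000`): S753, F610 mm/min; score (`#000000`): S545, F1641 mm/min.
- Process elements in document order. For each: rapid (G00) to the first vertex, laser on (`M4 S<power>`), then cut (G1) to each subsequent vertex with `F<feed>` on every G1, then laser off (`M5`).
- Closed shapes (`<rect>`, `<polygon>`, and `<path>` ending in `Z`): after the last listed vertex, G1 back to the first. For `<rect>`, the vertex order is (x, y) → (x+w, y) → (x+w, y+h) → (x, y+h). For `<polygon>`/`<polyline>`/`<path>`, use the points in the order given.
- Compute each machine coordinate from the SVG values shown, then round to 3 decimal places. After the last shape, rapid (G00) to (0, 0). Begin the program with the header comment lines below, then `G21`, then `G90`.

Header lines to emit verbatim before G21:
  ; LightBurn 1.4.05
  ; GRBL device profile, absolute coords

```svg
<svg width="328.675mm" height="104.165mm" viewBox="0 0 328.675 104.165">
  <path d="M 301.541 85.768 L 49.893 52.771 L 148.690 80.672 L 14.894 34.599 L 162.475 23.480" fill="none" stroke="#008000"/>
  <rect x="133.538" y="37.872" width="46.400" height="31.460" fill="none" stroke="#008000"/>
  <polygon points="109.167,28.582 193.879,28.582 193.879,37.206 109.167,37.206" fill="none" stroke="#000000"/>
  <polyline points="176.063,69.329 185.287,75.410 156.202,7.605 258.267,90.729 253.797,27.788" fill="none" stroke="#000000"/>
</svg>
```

; LightBurn 1.4.05
; GRBL device profile, absolute coords
G21
G90
G00 X301.541 Y18.397
M4 S753
G1 X49.893 Y51.394 F610
G1 X148.690 Y23.493 F610
G1 X14.894 Y69.566 F610
G1 X162.475 Y80.685 F610
M5
G00 X133.538 Y66.293
M4 S753
G1 X179.938 Y66.293 F610
G1 X179.938 Y34.833 F610
G1 X133.538 Y34.833 F610
G1 X133.538 Y66.293 F610
M5
G00 X109.167 Y75.583
M4 S545
G1 X193.879 Y75.583 F1641
G1 X193.879 Y66.959 F1641
G1 X109.167 Y66.959 F1641
G1 X109.167 Y75.583 F1641
M5
G00 X176.063 Y34.836
M4 S545
G1 X185.287 Y28.755 F1641
G1 X156.202 Y96.560 F1641
G1 X258.267 Y13.436 F1641
G1 X253.797 Y76.377 F1641
M5
G00 X0.000 Y0.000

viewBox `0 0 328.675 104.165` with mm width/height → 1 unit = 1 mm. Flip: y_m = 104.165 − y_svg.

**Shape 1** — `<path>` open polyline, stroke `#008000` → cut (S753, F610). Machine vertices: (301.541,18.397) → (49.893,51.394) → (148.690,23.493) → (14.894,69.566) → (162.475,80.685). Open path.

**Shape 2** — `<rect>` rectangle, stroke `#008000` → cut (S753, F610). Machine vertices: (133.538,66.293) → (179.938,66.293) → (179.938,34.833) → (133.538,34.833) → (133.538,66.293). Closed: final G1 returns to the first vertex.

**Shape 3** — `<polygon>` rectangle, stroke `#000000` → score (S545, F1641). Machine vertices: (109.167,75.583) → (193.879,75.583) → (193.879,66.959) → (109.167,66.959) → (109.167,75.583). Closed: final G1 returns to the first vertex.

**Shape 4** — `<polyline>` open polyline, stroke `#000000` → score (S545, F1641). Machine vertices: (176.063,34.836) → (185.287,28.755) → (156.202,96.560) → (258.267,13.436) → (253.797,76.377). Open path.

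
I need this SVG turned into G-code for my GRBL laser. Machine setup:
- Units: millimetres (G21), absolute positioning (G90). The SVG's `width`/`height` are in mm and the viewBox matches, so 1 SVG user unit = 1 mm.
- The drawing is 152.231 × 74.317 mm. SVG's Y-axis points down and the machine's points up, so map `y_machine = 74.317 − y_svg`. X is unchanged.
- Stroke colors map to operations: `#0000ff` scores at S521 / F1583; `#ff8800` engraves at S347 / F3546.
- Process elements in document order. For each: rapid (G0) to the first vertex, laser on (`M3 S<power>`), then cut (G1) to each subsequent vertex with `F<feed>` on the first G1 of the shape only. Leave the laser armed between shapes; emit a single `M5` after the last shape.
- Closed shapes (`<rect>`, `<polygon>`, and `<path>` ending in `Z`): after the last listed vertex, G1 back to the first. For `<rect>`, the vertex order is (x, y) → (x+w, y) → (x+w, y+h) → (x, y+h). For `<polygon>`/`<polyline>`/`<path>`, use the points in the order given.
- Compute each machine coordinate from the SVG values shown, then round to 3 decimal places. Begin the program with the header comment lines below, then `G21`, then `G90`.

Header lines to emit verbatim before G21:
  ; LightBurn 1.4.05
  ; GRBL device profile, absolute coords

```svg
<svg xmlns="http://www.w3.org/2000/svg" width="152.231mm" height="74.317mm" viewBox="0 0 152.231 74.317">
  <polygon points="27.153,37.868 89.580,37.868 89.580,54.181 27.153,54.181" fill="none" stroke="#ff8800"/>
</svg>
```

1 u = 1 mm; y_m = 74.317 − y.

[1] `<polygon>` rectangle, #ff8800→engrave S347 F3546: (27.153,36.449) → (89.580,36.449) → (89.580,20.136) → (27.153,20.136) → (27.153,36.449) (closed)

; LightBurn 1.4.05
; GRBL device profile, absolute coords
G21
G90
G0 X27.153 Y36.449
M3 S347
G1 X89.580 Y36.449 F3546
G1 X89.580 Y20.136
G1 X27.153 Y20.136
G1 X27.153 Y36.449
M5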